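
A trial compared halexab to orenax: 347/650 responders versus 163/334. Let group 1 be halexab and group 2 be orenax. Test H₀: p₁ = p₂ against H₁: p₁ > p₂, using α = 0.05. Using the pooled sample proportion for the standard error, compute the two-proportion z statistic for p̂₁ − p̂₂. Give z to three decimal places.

p̂₁ = 347/650 = 0.53385, p̂₂ = 163/334 = 0.48802.
Pooled p̂ = (347+163)/(650+334) = 510/984 = 0.51829.
SE = √(p̂(1−p̂)(1/n₁+1/n₂)) = √(0.51829·0.48171·0.00453247) = √(0.0011316) = 0.03364.
z = (0.53385 − 0.48802)/0.03364 = 0.04583/0.03364 = 1.362.
p-value = P(Z > 1.362) ≈ 0.0866. With α = 0.05, fail to reject H₀.

z = 1.362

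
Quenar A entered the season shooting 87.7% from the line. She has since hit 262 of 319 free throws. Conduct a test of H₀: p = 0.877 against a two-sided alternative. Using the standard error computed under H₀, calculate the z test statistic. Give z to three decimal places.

z = -3.028

p̂ = 262/319 ≈ 0.82132.
Under H₀, SE = √(0.877·0.123/319) = √(0.000338154) = 0.01839.
z = (0.82132 − 0.877)/0.01839 = -0.05568/0.01839 = -3.028.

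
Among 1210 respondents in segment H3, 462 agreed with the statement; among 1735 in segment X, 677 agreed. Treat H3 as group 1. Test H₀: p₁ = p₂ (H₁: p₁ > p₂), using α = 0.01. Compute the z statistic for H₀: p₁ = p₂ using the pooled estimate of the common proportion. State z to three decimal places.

p̂₁ = 462/1210 = 0.381818, p̂₂ = 677/1735 = 0.390202.
Pooled p̂ = (462+677)/(1210+1735) = 1139/2945 = 0.386757.
SE = √(0.237176 × 0.00140282) = 0.018240.
z = (0.381818 − 0.390202)/0.018240 = -0.008384/0.018240 = -0.460.
p-value = P(Z > -0.460) ≈ 0.6771. With α = 0.01, fail to reject H₀.

z = -0.460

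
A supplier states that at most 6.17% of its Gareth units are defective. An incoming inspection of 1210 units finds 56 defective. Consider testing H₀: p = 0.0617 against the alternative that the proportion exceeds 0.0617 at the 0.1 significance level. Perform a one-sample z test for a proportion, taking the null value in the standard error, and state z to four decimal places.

z = -2.2291

p̂ = 56/1210 = 0.046281.
SE = √(p₀(1−p₀)/n) = √(0.057893/1210) = 0.006917.
z = (0.046281 − 0.0617)/0.006917 = -0.015419/0.006917 = -2.2291.
p-value = P(Z > -2.229) ≈ 0.9871. With α = 0.1, fail to reject H₀.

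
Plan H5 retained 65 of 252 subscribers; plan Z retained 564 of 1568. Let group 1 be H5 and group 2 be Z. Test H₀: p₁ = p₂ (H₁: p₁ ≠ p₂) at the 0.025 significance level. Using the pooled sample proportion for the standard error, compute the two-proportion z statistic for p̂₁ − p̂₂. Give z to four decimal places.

p̂₁ = 65/252 ≈ 0.257937, p̂₂ = 564/1568 ≈ 0.359694.
Pooled p̂ = (65+564)/(252+1568) = 629/1820 = 0.345604.
SE = √(p̂(1−p̂)(1/n₁+1/n₂)) = √(0.345604·0.654396·0.00460601) = √(0.0010417) = 0.032275.
z = (0.257937 − 0.359694)/0.032275 = -0.101757/0.032275 = -3.1528.
p-value = 2·P(Z > 3.153) ≈ 0.0016; since p < α = 0.025, reject H₀.

z = -3.1528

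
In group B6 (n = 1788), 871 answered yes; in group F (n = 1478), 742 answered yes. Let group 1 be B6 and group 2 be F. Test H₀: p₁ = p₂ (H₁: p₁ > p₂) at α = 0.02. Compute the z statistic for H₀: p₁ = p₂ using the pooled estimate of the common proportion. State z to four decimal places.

p̂₁ = 871/1788 ≈ 0.487136, p̂₂ = 742/1478 ≈ 0.502030.
Pooled p̂ = (871+742)/(1788+1478) = 1613/3266 = 0.493876.
SE = √(0.249963 × 0.00123587) = 0.017576.
z = (0.487136 − 0.502030)/0.017576 = -0.014894/0.017576 = -0.8474.
p-value = P(Z > -0.847) ≈ 0.8016; since p > α = 0.02, fail to reject H₀.

z = -0.8474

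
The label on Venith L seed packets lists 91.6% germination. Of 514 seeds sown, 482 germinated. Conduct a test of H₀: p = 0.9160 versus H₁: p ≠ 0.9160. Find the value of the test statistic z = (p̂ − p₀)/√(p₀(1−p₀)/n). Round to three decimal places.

z = 1.777

p̂ = 482/514 = 0.937743.
Standard error under H₀: √(0.916×0.084/514) = 0.012235.
z = (0.937743 − 0.916)/0.012235 = 0.021743/0.012235 = 1.777.
p-value = 2·P(Z > 1.777) ≈ 0.0755.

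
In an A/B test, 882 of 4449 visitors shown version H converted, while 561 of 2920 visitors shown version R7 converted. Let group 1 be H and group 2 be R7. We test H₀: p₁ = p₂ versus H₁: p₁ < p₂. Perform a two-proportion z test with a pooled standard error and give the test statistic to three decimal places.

z = 0.648

p̂₁ = 882/4449 ≈ 0.198247, p̂₂ = 561/2920 ≈ 0.192123.
Pooled p̂ = (882+561)/(4449+2920) = 1443/7369 = 0.195820.
SE = √(0.157475 × 0.000567235) = 0.009451.
z = (0.198247 − 0.192123)/0.009451 = 0.006124/0.009451 = 0.648.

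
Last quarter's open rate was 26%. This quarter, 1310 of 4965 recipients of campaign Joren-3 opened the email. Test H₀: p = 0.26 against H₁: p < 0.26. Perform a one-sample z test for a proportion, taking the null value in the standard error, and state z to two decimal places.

z = 0.62

p̂ = 1310/4965 = 0.26385.
SE = √(p₀(1−p₀)/n) = √(0.1924/4965) = 0.00623.
z = (0.26385 − 0.26)/0.00623 = 0.00385/0.00623 = 0.62.
p-value = P(Z < 0.618) ≈ 0.7317.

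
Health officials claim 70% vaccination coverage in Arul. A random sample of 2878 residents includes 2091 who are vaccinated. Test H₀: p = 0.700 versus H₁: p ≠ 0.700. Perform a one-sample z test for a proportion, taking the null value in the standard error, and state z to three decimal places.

z = 3.108

p̂ = 2091/2878 = 0.726546.
Under H₀, SE = √(0.7·0.3/2878) = √(7.29673e-05) = 0.008542.
z = (0.726546 − 0.7)/0.008542 = 0.026546/0.008542 = 3.108.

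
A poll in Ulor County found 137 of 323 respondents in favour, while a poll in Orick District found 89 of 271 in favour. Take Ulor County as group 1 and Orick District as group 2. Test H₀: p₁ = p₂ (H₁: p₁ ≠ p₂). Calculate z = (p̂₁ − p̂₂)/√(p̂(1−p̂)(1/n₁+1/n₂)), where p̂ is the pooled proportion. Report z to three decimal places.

z = 2.394

p̂₁ = 137/323 ≈ 0.42415, p̂₂ = 89/271 ≈ 0.32841.
Pooled p̂ = (137+89)/(323+271) = 226/594 = 0.38047.
SE = √(p̂(1−p̂)(1/n₁+1/n₂)) = √(0.38047·0.61953·0.00678601) = √(0.00159955) = 0.03999.
z = (0.42415 − 0.32841)/0.03999 = 0.09574/0.03999 = 2.394.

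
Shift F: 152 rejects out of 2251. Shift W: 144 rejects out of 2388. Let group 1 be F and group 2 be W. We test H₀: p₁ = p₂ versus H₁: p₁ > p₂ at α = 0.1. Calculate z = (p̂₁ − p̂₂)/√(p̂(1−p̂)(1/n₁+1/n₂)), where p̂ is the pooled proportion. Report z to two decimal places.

z = 1.01

p̂₁ = 152/2251 ≈ 0.06753, p̂₂ = 144/2388 ≈ 0.06030.
Pooled p̂ = (152+144)/(2251+2388) = 296/4639 = 0.06381.
SE = √(0.0597355 × 0.000863007) = 0.00718.
z = (0.06753 − 0.06030)/0.00718 = 0.00723/0.00718 = 1.01.
p-value = P(Z > 1.006) ≈ 0.1572; since p > α = 0.1, fail to reject H₀.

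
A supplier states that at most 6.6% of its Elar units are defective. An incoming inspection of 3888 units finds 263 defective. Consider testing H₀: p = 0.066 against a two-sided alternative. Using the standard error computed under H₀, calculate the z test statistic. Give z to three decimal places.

z = 0.413

p̂ = 263/3888 ≈ 0.067644.
Standard error under H₀: √(0.066×0.934/3888) = 0.003982.
z = (0.067644 − 0.066)/0.003982 = 0.001644/0.003982 = 0.413.
p-value = 2·P(Z > 0.413) ≈ 0.6797.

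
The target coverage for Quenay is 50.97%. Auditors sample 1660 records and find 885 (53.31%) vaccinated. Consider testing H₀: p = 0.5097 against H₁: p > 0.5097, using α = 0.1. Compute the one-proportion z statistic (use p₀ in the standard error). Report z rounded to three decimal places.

p̂ = 885/1660 = 0.53313.
Under H₀, SE = √(0.5097·0.4903/1660) = √(0.000150546) = 0.01227.
z = (0.53313 − 0.5097)/0.01227 = 0.02343/0.01227 = 1.910.
p-value = P(Z > 1.910) ≈ 0.0281. With α = 0.1, reject H₀.

z = 1.910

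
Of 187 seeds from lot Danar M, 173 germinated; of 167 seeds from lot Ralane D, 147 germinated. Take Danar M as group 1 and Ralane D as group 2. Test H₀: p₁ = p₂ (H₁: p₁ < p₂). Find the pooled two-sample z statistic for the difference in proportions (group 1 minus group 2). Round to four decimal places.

z = 1.4311

p̂₁ = 173/187 = 0.925134, p̂₂ = 147/167 = 0.880240.
Pooled p̂ = (173+147)/(187+167) = 320/354 = 0.903955.
SE = √(p̂(1−p̂)(1/n₁+1/n₂)) = √(0.903955·0.096045·0.0113356) = √(0.000984164) = 0.031371.
z = (0.925134 − 0.880240)/0.031371 = 0.044894/0.031371 = 1.4311.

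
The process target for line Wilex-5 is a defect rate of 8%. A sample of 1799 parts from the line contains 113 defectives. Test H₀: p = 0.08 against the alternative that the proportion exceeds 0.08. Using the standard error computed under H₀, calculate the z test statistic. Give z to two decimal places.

p̂ = 113/1799 ≈ 0.0628.
SE = √(p₀(1−p₀)/n) = √(0.0736/1799) = 0.0064.
z = (0.0628 − 0.08)/0.0064 = -0.0172/0.0064 = -2.69.

z = -2.69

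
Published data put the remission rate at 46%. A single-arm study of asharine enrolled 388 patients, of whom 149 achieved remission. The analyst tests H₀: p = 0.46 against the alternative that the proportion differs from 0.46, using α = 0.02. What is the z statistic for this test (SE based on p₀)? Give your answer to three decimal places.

z = -3.003

p̂ = 149/388 ≈ 0.38402.
Standard error under H₀: √(0.46×0.54/388) = 0.02530.
z = (0.38402 − 0.46)/0.02530 = -0.07598/0.02530 = -3.003.
Two-sided p-value ≈ 2·Φ(−3.003) = 0.0027. With α = 0.02, reject H₀.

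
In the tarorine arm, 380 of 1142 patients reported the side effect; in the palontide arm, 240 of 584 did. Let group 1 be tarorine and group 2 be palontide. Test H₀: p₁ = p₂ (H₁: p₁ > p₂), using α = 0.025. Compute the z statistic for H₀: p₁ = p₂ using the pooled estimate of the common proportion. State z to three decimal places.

p̂₁ = 380/1142 = 0.33275, p̂₂ = 240/584 = 0.41096.
Pooled p̂ = (380+240)/(1142+584) = 620/1726 = 0.35921.
SE = √(p̂(1−p̂)(1/n₁+1/n₂)) = √(0.35921·0.64079·0.00258799) = √(0.000595699) = 0.02441.
z = (0.33275 − 0.41096)/0.02441 = -0.07821/0.02441 = -3.204.
p-value = P(Z > -3.204) ≈ 0.9993; since p > α = 0.025, fail to reject H₀.

z = -3.204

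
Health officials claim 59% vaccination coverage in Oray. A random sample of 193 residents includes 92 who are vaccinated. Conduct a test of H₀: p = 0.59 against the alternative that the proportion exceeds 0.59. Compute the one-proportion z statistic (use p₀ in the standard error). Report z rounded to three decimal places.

p̂ = 92/193 = 0.47668.
Under H₀, SE = √(0.59·0.41/193) = √(0.00125337) = 0.03540.
z = (0.47668 − 0.59)/0.03540 = -0.11332/0.03540 = -3.201.
p-value = P(Z > -3.201) ≈ 0.9993.

z = -3.201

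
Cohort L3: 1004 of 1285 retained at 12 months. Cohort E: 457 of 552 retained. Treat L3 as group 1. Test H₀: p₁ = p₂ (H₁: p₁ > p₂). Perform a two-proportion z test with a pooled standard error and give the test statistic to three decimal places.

z = -2.268

p̂₁ = 1004/1285 = 0.781323, p̂₂ = 457/552 = 0.827899.
Pooled p̂ = (1004+457)/(1285+552) = 1461/1837 = 0.795318.
SE = √(0.162787 × 0.0025898) = 0.020533.
z = (0.781323 − 0.827899)/0.020533 = -0.046576/0.020533 = -2.268.
p-value = P(Z > -2.268) ≈ 0.9883.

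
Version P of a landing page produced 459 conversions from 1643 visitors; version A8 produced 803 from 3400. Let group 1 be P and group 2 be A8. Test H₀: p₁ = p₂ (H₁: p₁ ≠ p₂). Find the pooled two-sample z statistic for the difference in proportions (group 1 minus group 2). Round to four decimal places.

z = 3.3186

p̂₁ = 459/1643 ≈ 0.279367, p̂₂ = 803/3400 ≈ 0.236176.
Pooled p̂ = (459+803)/(1643+3400) = 1262/5043 = 0.250248.
SE = √(p̂(1−p̂)(1/n₁+1/n₂)) = √(0.250248·0.749752·0.00090276) = √(0.000169379) = 0.013015.
z = (0.279367 − 0.236176)/0.013015 = 0.043191/0.013015 = 3.3186.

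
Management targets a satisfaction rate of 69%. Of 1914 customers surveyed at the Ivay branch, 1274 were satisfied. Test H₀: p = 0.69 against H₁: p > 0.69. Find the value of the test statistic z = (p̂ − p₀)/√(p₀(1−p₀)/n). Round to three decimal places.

z = -2.306

p̂ = 1274/1914 ≈ 0.665622.
Standard error under H₀: √(0.69×0.31/1914) = 0.010571.
z = (0.665622 − 0.69)/0.010571 = -0.024378/0.010571 = -2.306.
p-value = P(Z > -2.306) ≈ 0.9894.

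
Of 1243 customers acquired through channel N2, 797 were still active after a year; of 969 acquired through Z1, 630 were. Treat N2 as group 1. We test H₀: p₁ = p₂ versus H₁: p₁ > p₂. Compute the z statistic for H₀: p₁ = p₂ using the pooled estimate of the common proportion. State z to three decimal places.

p̂₁ = 797/1243 = 0.64119, p̂₂ = 630/969 = 0.65015.
Pooled p̂ = (797+630)/(1243+969) = 1427/2212 = 0.64512.
SE = √(0.228941 × 0.0018365) = 0.02050.
z = (0.64119 − 0.65015)/0.02050 = -0.00896/0.02050 = -0.437.

z = -0.437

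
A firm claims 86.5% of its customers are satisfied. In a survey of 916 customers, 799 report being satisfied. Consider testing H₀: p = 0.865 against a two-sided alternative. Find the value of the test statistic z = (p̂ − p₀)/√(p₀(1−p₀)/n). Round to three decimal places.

z = 0.644

p̂ = 799/916 = 0.87227.
Under H₀, SE = √(0.865·0.135/916) = √(0.000127484) = 0.01129.
z = (0.87227 − 0.865)/0.01129 = 0.00727/0.01129 = 0.644.
p-value = 2·P(Z > 0.644) ≈ 0.5196.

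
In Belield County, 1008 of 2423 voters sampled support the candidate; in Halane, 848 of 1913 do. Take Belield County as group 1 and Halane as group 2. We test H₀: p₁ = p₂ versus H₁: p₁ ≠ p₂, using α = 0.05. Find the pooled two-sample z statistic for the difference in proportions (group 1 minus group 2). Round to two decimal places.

p̂₁ = 1008/2423 = 0.41601, p̂₂ = 848/1913 = 0.44328.
Pooled p̂ = (1008+848)/(2423+1913) = 1856/4336 = 0.42804.
SE = √(0.244822 × 0.000935451) = 0.01513.
z = (0.41601 − 0.44328)/0.01513 = -0.02727/0.01513 = -1.80.
Two-sided p-value ≈ 2·Φ(−1.802) = 0.0716, so at α = 0.05 we fail to reject H₀.

z = -1.80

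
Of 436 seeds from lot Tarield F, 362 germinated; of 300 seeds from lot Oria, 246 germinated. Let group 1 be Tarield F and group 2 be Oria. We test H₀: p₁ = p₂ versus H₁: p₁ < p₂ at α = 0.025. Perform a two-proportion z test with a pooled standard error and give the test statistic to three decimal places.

p̂₁ = 362/436 ≈ 0.830275, p̂₂ = 246/300 ≈ 0.820000.
Pooled p̂ = (362+246)/(436+300) = 608/736 = 0.826087.
SE = √(0.143667 × 0.00562691) = 0.028432.
z = (0.830275 − 0.820000)/0.028432 = 0.010275/0.028432 = 0.361.
p-value = P(Z < 0.361) ≈ 0.6411; since p > α = 0.025, fail to reject H₀.

z = 0.361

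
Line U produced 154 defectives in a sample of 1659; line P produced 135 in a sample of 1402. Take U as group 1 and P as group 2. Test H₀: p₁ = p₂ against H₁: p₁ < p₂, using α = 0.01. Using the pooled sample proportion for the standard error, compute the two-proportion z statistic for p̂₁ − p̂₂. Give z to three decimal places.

p̂₁ = 154/1659 = 0.092827, p̂₂ = 135/1402 = 0.096291.
Pooled p̂ = (154+135)/(1659+1402) = 289/3061 = 0.094414.
SE = √(0.0854997 × 0.00131604) = 0.010608.
z = (0.092827 − 0.096291)/0.010608 = -0.003464/0.010608 = -0.327.
p-value = P(Z < -0.327) ≈ 0.3720, so at α = 0.01 we fail to reject H₀.

z = -0.327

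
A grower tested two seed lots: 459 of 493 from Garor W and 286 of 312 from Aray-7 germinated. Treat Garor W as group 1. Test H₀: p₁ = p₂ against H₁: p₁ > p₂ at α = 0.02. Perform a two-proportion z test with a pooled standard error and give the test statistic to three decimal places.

z = 0.756

p̂₁ = 459/493 = 0.93103, p̂₂ = 286/312 = 0.91667.
Pooled p̂ = (459+286)/(493+312) = 745/805 = 0.92547.
SE = √(p̂(1−p̂)(1/n₁+1/n₂)) = √(0.92547·0.07453·0.00523353) = √(0.000361002) = 0.01900.
z = (0.93103 − 0.91667)/0.01900 = 0.01436/0.01900 = 0.756.
p-value = P(Z > 0.756) ≈ 0.2248; since p > α = 0.02, fail to reject H₀.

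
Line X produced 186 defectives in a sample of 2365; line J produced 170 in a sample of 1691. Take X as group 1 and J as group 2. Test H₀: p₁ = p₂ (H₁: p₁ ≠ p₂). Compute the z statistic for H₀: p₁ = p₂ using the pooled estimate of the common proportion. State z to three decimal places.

p̂₁ = 186/2365 = 0.078647, p̂₂ = 170/1691 = 0.100532.
Pooled p̂ = (186+170)/(2365+1691) = 356/4056 = 0.087771.
SE = √(p̂(1−p̂)(1/n₁+1/n₂)) = √(0.087771·0.912229·0.0010142) = √(8.12043e-05) = 0.009011.
z = (0.078647 − 0.100532)/0.009011 = -0.021885/0.009011 = -2.429.

z = -2.429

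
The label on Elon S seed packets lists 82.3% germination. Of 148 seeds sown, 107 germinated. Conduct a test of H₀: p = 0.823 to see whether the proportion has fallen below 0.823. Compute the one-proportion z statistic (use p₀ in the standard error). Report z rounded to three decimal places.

p̂ = 107/148 ≈ 0.722973.
Under H₀, SE = √(0.823·0.177/148) = √(0.000984264) = 0.031373.
z = (0.722973 − 0.823)/0.031373 = -0.100027/0.031373 = -3.188.
p-value = P(Z < -3.188) ≈ 0.0007.

z = -3.188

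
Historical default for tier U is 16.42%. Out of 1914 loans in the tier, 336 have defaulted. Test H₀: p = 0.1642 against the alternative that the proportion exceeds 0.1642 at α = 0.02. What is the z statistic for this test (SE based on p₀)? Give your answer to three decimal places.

z = 1.340

p̂ = 336/1914 = 0.17555.
Under H₀, SE = √(0.1642·0.8358/1914) = √(7.17024e-05) = 0.00847.
z = (0.17555 − 0.1642)/0.00847 = 0.01135/0.00847 = 1.340.
p-value = P(Z > 1.340) ≈ 0.0901, so at α = 0.02 we fail to reject H₀.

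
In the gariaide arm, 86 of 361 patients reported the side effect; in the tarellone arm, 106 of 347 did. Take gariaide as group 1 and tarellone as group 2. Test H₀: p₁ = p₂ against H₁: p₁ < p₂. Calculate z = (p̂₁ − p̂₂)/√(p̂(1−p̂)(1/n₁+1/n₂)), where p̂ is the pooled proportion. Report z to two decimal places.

p̂₁ = 86/361 ≈ 0.2382, p̂₂ = 106/347 ≈ 0.3055.
Pooled p̂ = (86+106)/(361+347) = 192/708 = 0.2712.
SE = √(0.197644 × 0.00565193) = 0.0334.
z = (0.2382 − 0.3055)/0.0334 = -0.0673/0.0334 = -2.01.

z = -2.01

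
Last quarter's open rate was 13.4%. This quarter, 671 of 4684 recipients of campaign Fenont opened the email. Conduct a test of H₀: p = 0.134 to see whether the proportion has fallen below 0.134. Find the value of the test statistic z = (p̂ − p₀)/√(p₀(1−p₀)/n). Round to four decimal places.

p̂ = 671/4684 = 0.1432536.
Under H₀, SE = √(0.134·0.866/4684) = √(2.47746e-05) = 0.0049774.
z = (0.1432536 − 0.134)/0.0049774 = 0.0092536/0.0049774 = 1.8591.
p-value = P(Z < 1.859) ≈ 0.9685.

z = 1.8591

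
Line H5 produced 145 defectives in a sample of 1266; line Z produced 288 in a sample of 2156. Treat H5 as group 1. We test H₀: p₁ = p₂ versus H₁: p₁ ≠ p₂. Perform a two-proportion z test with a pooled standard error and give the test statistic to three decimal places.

p̂₁ = 145/1266 ≈ 0.114534, p̂₂ = 288/2156 ≈ 0.133581.
Pooled p̂ = (145+288)/(1266+2156) = 433/3422 = 0.126534.
SE = √(0.110523 × 0.00125371) = 0.011771.
z = (0.114534 − 0.133581)/0.011771 = -0.019047/0.011771 = -1.618.

z = -1.618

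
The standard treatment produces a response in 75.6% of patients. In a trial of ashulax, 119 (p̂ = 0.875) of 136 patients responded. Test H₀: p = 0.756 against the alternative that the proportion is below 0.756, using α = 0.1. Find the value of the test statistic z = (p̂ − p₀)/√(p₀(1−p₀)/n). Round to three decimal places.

p̂ = 119/136 ≈ 0.87500.
Standard error under H₀: √(0.756×0.244/136) = 0.03683.
z = (0.87500 − 0.756)/0.03683 = 0.11900/0.03683 = 3.231.
p-value = P(Z < 3.231) ≈ 0.9994; since p > α = 0.1, fail to reject H₀.

z = 3.231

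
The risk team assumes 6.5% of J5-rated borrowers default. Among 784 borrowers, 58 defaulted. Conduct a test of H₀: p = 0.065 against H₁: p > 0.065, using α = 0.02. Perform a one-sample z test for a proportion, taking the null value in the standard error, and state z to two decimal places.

z = 1.02

p̂ = 58/784 = 0.0740.
Under H₀, SE = √(0.065·0.935/784) = √(7.75191e-05) = 0.0088.
z = (0.0740 − 0.065)/0.0088 = 0.0090/0.0088 = 1.02.
p-value = P(Z > 1.020) ≈ 0.1539, so at α = 0.02 we fail to reject H₀.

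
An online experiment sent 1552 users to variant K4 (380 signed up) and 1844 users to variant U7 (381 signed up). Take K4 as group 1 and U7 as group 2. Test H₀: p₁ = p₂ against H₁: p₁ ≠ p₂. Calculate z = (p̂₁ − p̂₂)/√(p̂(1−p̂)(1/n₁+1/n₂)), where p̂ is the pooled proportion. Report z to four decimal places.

z = 2.6615

p̂₁ = 380/1552 ≈ 0.2448454, p̂₂ = 381/1844 ≈ 0.2066161.
Pooled p̂ = (380+381)/(1552+1844) = 761/3396 = 0.2240872.
SE = √(0.173872 × 0.00118663) = 0.0143639.
z = (0.2448454 − 0.2066161)/0.0143639 = 0.0382293/0.0143639 = 2.6615.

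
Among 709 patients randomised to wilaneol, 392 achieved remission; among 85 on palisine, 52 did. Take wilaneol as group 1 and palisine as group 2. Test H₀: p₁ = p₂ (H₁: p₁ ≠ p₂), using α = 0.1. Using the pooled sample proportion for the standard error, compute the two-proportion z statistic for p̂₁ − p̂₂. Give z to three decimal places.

z = -1.033

p̂₁ = 392/709 ≈ 0.55289, p̂₂ = 52/85 ≈ 0.61176.
Pooled p̂ = (392+52)/(709+85) = 444/794 = 0.55919.
SE = √(p̂(1−p̂)(1/n₁+1/n₂)) = √(0.55919·0.44081·0.0131751) = √(0.00324762) = 0.05699.
z = (0.55289 − 0.61176)/0.05699 = -0.05887/0.05699 = -1.033.
Two-sided p-value ≈ 2·Φ(−1.033) = 0.3016; since p > α = 0.1, fail to reject H₀.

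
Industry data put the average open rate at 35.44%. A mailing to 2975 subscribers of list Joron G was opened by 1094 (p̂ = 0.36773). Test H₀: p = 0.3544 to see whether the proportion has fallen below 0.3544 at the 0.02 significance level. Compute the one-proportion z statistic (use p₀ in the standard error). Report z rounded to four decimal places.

p̂ = 1094/2975 ≈ 0.367731.
SE = √(p₀(1−p₀)/n) = √(0.2288/2975) = 0.008770.
z = (0.367731 − 0.3544)/0.008770 = 0.013331/0.008770 = 1.5201.
p-value = P(Z < 1.520) ≈ 0.9358. With α = 0.02, fail to reject H₀.

z = 1.5201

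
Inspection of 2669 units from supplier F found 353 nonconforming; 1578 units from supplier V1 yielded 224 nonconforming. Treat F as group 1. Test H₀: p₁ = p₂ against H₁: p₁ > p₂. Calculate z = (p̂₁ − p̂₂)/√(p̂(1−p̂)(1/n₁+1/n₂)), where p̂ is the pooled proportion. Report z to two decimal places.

z = -0.89

p̂₁ = 353/2669 = 0.1323, p̂₂ = 224/1578 = 0.1420.
Pooled p̂ = (353+224)/(2669+1578) = 577/4247 = 0.1359.
SE = √(p̂(1−p̂)(1/n₁+1/n₂)) = √(0.1359·0.8641·0.00100839) = √(0.000118387) = 0.0109.
z = (0.1323 − 0.1420)/0.0109 = -0.0097/0.0109 = -0.89.
p-value = P(Z > -0.891) ≈ 0.8135.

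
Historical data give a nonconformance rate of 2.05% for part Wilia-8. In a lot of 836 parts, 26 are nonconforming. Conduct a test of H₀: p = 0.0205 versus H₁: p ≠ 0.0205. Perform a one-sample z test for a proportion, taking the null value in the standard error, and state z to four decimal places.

p̂ = 26/836 ≈ 0.0311005.
SE = √(p₀(1−p₀)/n) = √(0.02008/836) = 0.0049009.
z = (0.0311005 − 0.0205)/0.0049009 = 0.0106005/0.0049009 = 2.1630.

z = 2.1630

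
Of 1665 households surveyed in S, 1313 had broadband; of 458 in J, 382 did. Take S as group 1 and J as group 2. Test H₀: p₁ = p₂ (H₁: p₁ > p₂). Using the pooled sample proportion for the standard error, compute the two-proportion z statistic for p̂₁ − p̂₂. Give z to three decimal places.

z = -2.148

p̂₁ = 1313/1665 = 0.78859, p̂₂ = 382/458 = 0.83406.
Pooled p̂ = (1313+382)/(1665+458) = 1695/2123 = 0.79840.
SE = √(p̂(1−p̂)(1/n₁+1/n₂)) = √(0.79840·0.20160·0.00278401) = √(0.000448109) = 0.02117.
z = (0.78859 − 0.83406)/0.02117 = -0.04547/0.02117 = -2.148.
p-value = P(Z > -2.148) ≈ 0.9841.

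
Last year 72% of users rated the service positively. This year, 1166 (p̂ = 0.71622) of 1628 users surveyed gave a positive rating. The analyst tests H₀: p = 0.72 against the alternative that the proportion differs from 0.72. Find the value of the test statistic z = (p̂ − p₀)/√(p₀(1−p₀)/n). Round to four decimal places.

p̂ = 1166/1628 = 0.716216.
SE = √(p₀(1−p₀)/n) = √(0.2016/1628) = 0.011128.
z = (0.716216 − 0.72)/0.011128 = -0.003784/0.011128 = -0.3400.

z = -0.3400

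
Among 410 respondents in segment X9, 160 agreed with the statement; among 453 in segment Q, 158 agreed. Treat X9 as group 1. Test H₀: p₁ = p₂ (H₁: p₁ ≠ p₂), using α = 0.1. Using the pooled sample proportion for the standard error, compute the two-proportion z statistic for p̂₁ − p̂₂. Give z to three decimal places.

p̂₁ = 160/410 ≈ 0.39024, p̂₂ = 158/453 ≈ 0.34879.
Pooled p̂ = (160+158)/(410+453) = 318/863 = 0.36848.
SE = √(0.232703 × 0.00464653) = 0.03288.
z = (0.39024 − 0.34879)/0.03288 = 0.04145/0.03288 = 1.261.
p-value = 2·P(Z > 1.261) ≈ 0.2074, so at α = 0.1 we fail to reject H₀.

z = 1.261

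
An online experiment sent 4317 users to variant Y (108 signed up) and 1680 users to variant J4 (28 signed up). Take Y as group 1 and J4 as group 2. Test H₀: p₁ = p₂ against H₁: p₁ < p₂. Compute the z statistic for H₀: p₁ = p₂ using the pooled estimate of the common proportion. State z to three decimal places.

p̂₁ = 108/4317 ≈ 0.02502, p̂₂ = 28/1680 ≈ 0.01667.
Pooled p̂ = (108+28)/(4317+1680) = 136/5997 = 0.02268.
SE = √(p̂(1−p̂)(1/n₁+1/n₂)) = √(0.02268·0.97732·0.00082688) = √(1.83267e-05) = 0.00428.
z = (0.02502 − 0.01667)/0.00428 = 0.00835/0.00428 = 1.951.
p-value = P(Z < 1.951) ≈ 0.9745.

z = 1.951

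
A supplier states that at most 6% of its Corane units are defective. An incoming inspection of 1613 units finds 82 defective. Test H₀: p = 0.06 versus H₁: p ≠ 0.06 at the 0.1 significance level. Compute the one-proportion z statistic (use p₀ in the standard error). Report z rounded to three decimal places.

p̂ = 82/1613 ≈ 0.05084.
Standard error under H₀: √(0.06×0.94/1613) = 0.00591.
z = (0.05084 − 0.06)/0.00591 = -0.00916/0.00591 = -1.550.
Two-sided p-value ≈ 2·Φ(−1.550) = 0.1212; since p > α = 0.1, fail to reject H₀.

z = -1.550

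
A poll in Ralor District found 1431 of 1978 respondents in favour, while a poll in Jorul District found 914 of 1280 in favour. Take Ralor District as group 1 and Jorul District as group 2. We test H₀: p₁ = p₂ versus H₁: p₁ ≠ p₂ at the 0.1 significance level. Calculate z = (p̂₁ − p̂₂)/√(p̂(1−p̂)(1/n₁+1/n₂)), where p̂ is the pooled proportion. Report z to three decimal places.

p̂₁ = 1431/1978 ≈ 0.72346, p̂₂ = 914/1280 ≈ 0.71406.
Pooled p̂ = (1431+914)/(1978+1280) = 2345/3258 = 0.71977.
SE = √(p̂(1−p̂)(1/n₁+1/n₂)) = √(0.71977·0.28023·0.00128681) = √(0.000259553) = 0.01611.
z = (0.72346 − 0.71406)/0.01611 = 0.00940/0.01611 = 0.583.
Two-sided p-value ≈ 2·Φ(−0.583) = 0.5598, so at α = 0.1 we fail to reject H₀.

z = 0.583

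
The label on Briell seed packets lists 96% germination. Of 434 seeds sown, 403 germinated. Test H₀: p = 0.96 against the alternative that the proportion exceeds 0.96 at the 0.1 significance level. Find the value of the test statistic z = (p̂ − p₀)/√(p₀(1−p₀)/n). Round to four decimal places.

z = -3.3412

p̂ = 403/434 = 0.9285714.
SE = √(p₀(1−p₀)/n) = √(0.0384/434) = 0.0094063.
z = (0.9285714 − 0.96)/0.0094063 = -0.0314286/0.0094063 = -3.3412.
p-value = P(Z > -3.341) ≈ 0.9996, so at α = 0.1 we fail to reject H₀.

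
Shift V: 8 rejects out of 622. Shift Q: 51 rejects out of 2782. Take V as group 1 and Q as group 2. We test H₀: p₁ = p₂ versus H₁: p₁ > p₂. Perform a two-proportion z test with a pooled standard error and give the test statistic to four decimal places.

p̂₁ = 8/622 ≈ 0.012862, p̂₂ = 51/2782 ≈ 0.018332.
Pooled p̂ = (8+51)/(622+2782) = 59/3404 = 0.017333.
SE = √(p̂(1−p̂)(1/n₁+1/n₂)) = √(0.017333·0.982667·0.00196717) = √(3.35051e-05) = 0.005788.
z = (0.012862 − 0.018332)/0.005788 = -0.005470/0.005788 = -0.9451.

z = -0.9451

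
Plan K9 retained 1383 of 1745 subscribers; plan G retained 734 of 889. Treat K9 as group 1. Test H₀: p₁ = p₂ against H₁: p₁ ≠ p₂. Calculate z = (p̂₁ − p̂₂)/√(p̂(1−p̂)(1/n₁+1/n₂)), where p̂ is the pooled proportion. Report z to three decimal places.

p̂₁ = 1383/1745 = 0.79255, p̂₂ = 734/889 = 0.82565.
Pooled p̂ = (1383+734)/(1745+889) = 2117/2634 = 0.80372.
SE = √(0.157754 × 0.00169793) = 0.01637.
z = (0.79255 − 0.82565)/0.01637 = -0.03310/0.01637 = -2.022.
Two-sided p-value ≈ 2·Φ(−2.022) = 0.0432.

z = -2.022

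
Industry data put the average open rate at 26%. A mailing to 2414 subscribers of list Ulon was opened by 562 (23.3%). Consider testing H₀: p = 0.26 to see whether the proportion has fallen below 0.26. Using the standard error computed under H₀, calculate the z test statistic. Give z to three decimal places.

p̂ = 562/2414 ≈ 0.232809.
SE = √(p₀(1−p₀)/n) = √(0.1924/2414) = 0.008928.
z = (0.232809 − 0.26)/0.008928 = -0.027191/0.008928 = -3.046.
p-value = P(Z < -3.046) ≈ 0.0012.

z = -3.046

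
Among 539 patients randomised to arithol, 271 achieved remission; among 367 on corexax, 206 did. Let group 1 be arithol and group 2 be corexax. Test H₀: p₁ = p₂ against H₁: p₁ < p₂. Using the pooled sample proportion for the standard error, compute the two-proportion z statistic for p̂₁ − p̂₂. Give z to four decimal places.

z = -1.7320

p̂₁ = 271/539 ≈ 0.502783, p̂₂ = 206/367 ≈ 0.561308.
Pooled p̂ = (271+206)/(539+367) = 477/906 = 0.526490.
SE = √(0.249298 × 0.00458008) = 0.033791.
z = (0.502783 − 0.561308)/0.033791 = -0.058525/0.033791 = -1.7320.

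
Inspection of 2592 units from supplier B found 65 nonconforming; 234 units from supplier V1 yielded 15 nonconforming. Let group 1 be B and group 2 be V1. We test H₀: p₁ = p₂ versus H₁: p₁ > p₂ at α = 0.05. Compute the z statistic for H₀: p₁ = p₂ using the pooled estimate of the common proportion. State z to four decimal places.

z = -3.4472

p̂₁ = 65/2592 ≈ 0.025077, p̂₂ = 15/234 ≈ 0.064103.
Pooled p̂ = (65+15)/(2592+234) = 80/2826 = 0.028309.
SE = √(p̂(1−p̂)(1/n₁+1/n₂)) = √(0.028309·0.971691·0.00465931) = √(0.000128164) = 0.011321.
z = (0.025077 − 0.064103)/0.011321 = -0.039026/0.011321 = -3.4472.
p-value = P(Z > -3.447) ≈ 0.9997; since p > α = 0.05, fail to reject H₀.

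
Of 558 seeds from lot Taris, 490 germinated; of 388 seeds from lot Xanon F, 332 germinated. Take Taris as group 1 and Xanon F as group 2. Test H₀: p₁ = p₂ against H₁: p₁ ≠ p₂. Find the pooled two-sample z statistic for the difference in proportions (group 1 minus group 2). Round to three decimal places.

z = 1.007

p̂₁ = 490/558 ≈ 0.87814, p̂₂ = 332/388 ≈ 0.85567.
Pooled p̂ = (490+332)/(558+388) = 822/946 = 0.86892.
SE = √(0.113897 × 0.00436943) = 0.02231.
z = (0.87814 − 0.85567)/0.02231 = 0.02247/0.02231 = 1.007.
Two-sided p-value ≈ 2·Φ(−1.007) = 0.3139.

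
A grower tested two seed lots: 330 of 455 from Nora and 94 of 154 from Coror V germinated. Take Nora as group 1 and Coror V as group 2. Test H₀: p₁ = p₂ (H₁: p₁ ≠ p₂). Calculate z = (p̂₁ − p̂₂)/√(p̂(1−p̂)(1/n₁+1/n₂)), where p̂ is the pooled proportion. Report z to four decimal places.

z = 2.6796

p̂₁ = 330/455 = 0.725275, p̂₂ = 94/154 = 0.610390.
Pooled p̂ = (330+94)/(455+154) = 424/609 = 0.696223.
SE = √(p̂(1−p̂)(1/n₁+1/n₂)) = √(0.696223·0.303777·0.00869131) = √(0.00183818) = 0.042874.
z = (0.725275 − 0.610390)/0.042874 = 0.114885/0.042874 = 2.6796.
p-value = 2·P(Z > 2.680) ≈ 0.0074.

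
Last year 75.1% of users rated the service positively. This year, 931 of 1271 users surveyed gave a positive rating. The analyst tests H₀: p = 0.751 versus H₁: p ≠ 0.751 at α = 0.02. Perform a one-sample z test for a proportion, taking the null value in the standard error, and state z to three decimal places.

p̂ = 931/1271 ≈ 0.73249.
Standard error under H₀: √(0.751×0.249/1271) = 0.01213.
z = (0.73249 − 0.751)/0.01213 = -0.01851/0.01213 = -1.526.
Two-sided p-value ≈ 2·Φ(−1.526) = 0.1271; since p > α = 0.02, fail to reject H₀.

z = -1.526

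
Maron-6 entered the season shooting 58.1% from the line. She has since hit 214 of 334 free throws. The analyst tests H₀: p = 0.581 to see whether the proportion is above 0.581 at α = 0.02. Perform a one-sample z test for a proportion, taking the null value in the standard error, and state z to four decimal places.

z = 2.2120

p̂ = 214/334 ≈ 0.6407186.
SE = √(p₀(1−p₀)/n) = √(0.24344/334) = 0.0269974.
z = (0.6407186 − 0.581)/0.0269974 = 0.0597186/0.0269974 = 2.2120.
p-value = P(Z > 2.212) ≈ 0.0135, so at α = 0.02 we reject H₀.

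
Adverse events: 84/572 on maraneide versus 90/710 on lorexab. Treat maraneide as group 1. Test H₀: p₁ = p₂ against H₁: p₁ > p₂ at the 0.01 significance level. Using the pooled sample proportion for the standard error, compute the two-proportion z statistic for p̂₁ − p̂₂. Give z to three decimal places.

p̂₁ = 84/572 = 0.14685, p̂₂ = 90/710 = 0.12676.
Pooled p̂ = (84+90)/(572+710) = 174/1282 = 0.13573.
SE = √(p̂(1−p̂)(1/n₁+1/n₂)) = √(0.13573·0.86427·0.0031567) = √(0.000370294) = 0.01924.
z = (0.14685 − 0.12676)/0.01924 = 0.02009/0.01924 = 1.044.
p-value = P(Z > 1.044) ≈ 0.1482, so at α = 0.01 we fail to reject H₀.

z = 1.044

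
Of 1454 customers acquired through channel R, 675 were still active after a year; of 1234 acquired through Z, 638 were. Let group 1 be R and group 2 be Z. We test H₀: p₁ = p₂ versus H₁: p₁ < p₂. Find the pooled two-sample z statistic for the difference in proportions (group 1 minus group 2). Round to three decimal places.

p̂₁ = 675/1454 ≈ 0.46424, p̂₂ = 638/1234 ≈ 0.51702.
Pooled p̂ = (675+638)/(1454+1234) = 1313/2688 = 0.48847.
SE = √(0.249867 × 0.00149813) = 0.01935.
z = (0.46424 − 0.51702)/0.01935 = -0.05278/0.01935 = -2.728.
p-value = P(Z < -2.728) ≈ 0.0032.

z = -2.728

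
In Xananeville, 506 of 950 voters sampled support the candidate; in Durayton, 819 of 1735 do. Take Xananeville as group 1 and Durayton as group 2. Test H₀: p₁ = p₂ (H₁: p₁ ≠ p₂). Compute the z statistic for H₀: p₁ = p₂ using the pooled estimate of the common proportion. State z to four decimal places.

p̂₁ = 506/950 = 0.532632, p̂₂ = 819/1735 = 0.472046.
Pooled p̂ = (506+819)/(950+1735) = 1325/2685 = 0.493482.
SE = √(p̂(1−p̂)(1/n₁+1/n₂)) = √(0.493482·0.506518·0.001629) = √(0.000407181) = 0.020179.
z = (0.532632 − 0.472046)/0.020179 = 0.060586/0.020179 = 3.0024.

z = 3.0024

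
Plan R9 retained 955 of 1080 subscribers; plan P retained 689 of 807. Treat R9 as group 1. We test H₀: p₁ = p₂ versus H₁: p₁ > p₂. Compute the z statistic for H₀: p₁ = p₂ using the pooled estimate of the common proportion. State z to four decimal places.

p̂₁ = 955/1080 = 0.884259, p̂₂ = 689/807 = 0.853779.
Pooled p̂ = (955+689)/(1080+807) = 1644/1887 = 0.871224.
SE = √(0.112193 × 0.00216508) = 0.015585.
z = (0.884259 − 0.853779)/0.015585 = 0.030480/0.015585 = 1.9557.

z = 1.9557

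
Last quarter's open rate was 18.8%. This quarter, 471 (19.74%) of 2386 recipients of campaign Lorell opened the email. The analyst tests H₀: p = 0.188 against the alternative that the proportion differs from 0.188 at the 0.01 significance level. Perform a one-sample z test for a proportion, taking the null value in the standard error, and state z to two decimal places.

p̂ = 471/2386 = 0.1974.
SE = √(p₀(1−p₀)/n) = √(0.15266/2386) = 0.0080.
z = (0.1974 − 0.188)/0.0080 = 0.0094/0.0080 = 1.18.
Two-sided p-value ≈ 2·Φ(−1.175) = 0.2398; since p > α = 0.01, fail to reject H₀.

z = 1.18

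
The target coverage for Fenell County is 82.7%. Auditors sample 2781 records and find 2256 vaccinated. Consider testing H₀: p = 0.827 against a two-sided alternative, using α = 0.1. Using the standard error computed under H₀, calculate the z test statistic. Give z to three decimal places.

p̂ = 2256/2781 ≈ 0.811219.
Standard error under H₀: √(0.827×0.173/2781) = 0.007173.
z = (0.811219 − 0.827)/0.007173 = -0.015781/0.007173 = -2.200.
p-value = 2·P(Z > 2.200) ≈ 0.0278, so at α = 0.1 we reject H₀.

z = -2.200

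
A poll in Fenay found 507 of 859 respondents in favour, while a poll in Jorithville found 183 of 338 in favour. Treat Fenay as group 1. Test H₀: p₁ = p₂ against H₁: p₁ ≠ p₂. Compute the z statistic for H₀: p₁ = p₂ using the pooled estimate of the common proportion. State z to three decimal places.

p̂₁ = 507/859 ≈ 0.59022, p̂₂ = 183/338 ≈ 0.54142.
Pooled p̂ = (507+183)/(859+338) = 690/1197 = 0.57644.
SE = √(p̂(1−p̂)(1/n₁+1/n₂)) = √(0.57644·0.42356·0.00412272) = √(0.00100659) = 0.03173.
z = (0.59022 − 0.54142)/0.03173 = 0.04880/0.03173 = 1.538.
Two-sided p-value ≈ 2·Φ(−1.538) = 0.1240.

z = 1.538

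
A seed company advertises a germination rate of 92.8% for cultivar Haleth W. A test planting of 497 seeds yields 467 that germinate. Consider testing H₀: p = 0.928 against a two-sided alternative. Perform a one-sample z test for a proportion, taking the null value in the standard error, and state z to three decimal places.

p̂ = 467/497 ≈ 0.93964.
SE = √(p₀(1−p₀)/n) = √(0.066816/497) = 0.01159.
z = (0.93964 − 0.928)/0.01159 = 0.01164/0.01159 = 1.004.

z = 1.004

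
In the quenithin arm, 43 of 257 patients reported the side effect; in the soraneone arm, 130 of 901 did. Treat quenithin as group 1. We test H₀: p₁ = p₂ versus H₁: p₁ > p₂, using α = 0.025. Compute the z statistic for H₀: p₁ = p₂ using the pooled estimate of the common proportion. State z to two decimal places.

z = 0.91

p̂₁ = 43/257 ≈ 0.1673, p̂₂ = 130/901 ≈ 0.1443.
Pooled p̂ = (43+130)/(257+901) = 173/1158 = 0.1494.
SE = √(0.127076 × 0.00500093) = 0.0252.
z = (0.1673 − 0.1443)/0.0252 = 0.0230/0.0252 = 0.91.
p-value = P(Z > 0.914) ≈ 0.1805; since p > α = 0.025, fail to reject H₀.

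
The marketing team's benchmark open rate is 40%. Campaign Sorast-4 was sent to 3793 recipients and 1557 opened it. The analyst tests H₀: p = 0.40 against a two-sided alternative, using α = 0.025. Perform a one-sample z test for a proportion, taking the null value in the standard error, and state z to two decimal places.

z = 1.32

p̂ = 1557/3793 ≈ 0.41049.
Standard error under H₀: √(0.4×0.6/3793) = 0.00795.
z = (0.41049 − 0.4)/0.00795 = 0.01049/0.00795 = 1.32.
Two-sided p-value ≈ 2·Φ(−1.319) = 0.1871, so at α = 0.025 we fail to reject H₀.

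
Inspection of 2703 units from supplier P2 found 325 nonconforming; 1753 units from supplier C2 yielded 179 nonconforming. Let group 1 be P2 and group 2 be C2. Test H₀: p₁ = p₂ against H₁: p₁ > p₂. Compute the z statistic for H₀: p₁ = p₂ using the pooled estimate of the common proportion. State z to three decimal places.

z = 1.866

p̂₁ = 325/2703 ≈ 0.120237, p̂₂ = 179/1753 ≈ 0.102111.
Pooled p̂ = (325+179)/(2703+1753) = 504/4456 = 0.113106.
SE = √(p̂(1−p̂)(1/n₁+1/n₂)) = √(0.113106·0.886894·0.00094041) = √(9.43353e-05) = 0.009713.
z = (0.120237 − 0.102111)/0.009713 = 0.018126/0.009713 = 1.866.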